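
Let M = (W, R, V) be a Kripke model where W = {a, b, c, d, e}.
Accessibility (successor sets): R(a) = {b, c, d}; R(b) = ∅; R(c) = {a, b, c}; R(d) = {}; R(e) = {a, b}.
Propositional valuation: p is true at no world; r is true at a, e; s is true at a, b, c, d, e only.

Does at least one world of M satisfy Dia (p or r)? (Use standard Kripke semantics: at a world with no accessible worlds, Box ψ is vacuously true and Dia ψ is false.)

Recall that Dia ψ holds at a world iff ψ holds at some accessible world.
Let φ = Dia (p or r). Evaluate φ at each world:
  a (successors {b, c, d}): φ is false.
  b (successors ∅): φ is false.
  c (successors {a, b, c}): φ is true.
  d (successors ∅): φ is false.
  e (successors {a, b}): φ is true.
Detail at c (witness):
  At c: Dia (p or r) requires p or r at some successor in {a, b, c}.
    p or r holds at a, so Dia (p or r) is true at c.

Yes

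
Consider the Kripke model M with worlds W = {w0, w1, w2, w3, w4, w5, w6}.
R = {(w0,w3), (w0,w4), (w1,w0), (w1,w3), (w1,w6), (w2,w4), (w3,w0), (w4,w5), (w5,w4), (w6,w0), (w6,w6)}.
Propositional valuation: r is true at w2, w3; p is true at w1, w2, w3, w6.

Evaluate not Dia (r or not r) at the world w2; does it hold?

At w2: Dia (r or not r) is true, so not Dia (r or not r) is false.
  At w2: Dia (r or not r) requires r or not r at some successor in {w4}.
    r or not r holds at w4, so Dia (r or not r) is true at w2.

No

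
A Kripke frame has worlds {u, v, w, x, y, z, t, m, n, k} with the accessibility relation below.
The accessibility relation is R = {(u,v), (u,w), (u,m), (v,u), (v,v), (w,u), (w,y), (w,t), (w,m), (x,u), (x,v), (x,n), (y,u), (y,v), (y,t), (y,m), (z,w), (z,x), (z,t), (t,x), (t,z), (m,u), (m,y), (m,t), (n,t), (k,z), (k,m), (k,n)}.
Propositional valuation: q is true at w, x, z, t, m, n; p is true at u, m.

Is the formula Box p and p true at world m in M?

No

At m: Box p is false, p is true, so Box p and p is false.
  At m: Box p requires p at every successor {u, y, t}.
    p fails at y, so Box p is false at m.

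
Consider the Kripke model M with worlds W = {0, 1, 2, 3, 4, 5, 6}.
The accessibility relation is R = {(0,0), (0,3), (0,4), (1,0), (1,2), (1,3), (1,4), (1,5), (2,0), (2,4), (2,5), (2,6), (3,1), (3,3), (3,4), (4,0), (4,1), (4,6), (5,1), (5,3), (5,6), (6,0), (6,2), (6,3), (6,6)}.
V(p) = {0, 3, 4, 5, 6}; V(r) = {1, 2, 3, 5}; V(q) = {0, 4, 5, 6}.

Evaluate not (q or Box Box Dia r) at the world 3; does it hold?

No

At 3: q or Box Box Dia r is true, so not (q or Box Box Dia r) is false.
  At 3: q is false, Box Box Dia r is true, so q or Box Box Dia r is true.
    At 3: Box Box Dia r requires Box Dia r at every successor {1, 3, 4}.
      At 1: Box Dia r is true.
      At 3: Box Dia r is true.
      At 4: Box Dia r is true.
    So Box Box Dia r is true at 3.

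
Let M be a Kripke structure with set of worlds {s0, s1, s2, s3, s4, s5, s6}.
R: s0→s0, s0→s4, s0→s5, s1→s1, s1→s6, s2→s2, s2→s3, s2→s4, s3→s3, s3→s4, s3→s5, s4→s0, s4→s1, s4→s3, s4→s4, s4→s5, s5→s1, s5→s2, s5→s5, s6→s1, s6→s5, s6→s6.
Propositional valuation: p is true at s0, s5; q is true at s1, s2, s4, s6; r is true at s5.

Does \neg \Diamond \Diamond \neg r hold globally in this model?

No

Let φ = \neg \Diamond \Diamond \neg r. Evaluate φ at each world:
  s0 (successors {s0, s4, s5}): φ is false.
  s1 (successors {s1, s6}): φ is false.
  s2 (successors {s2, s3, s4}): φ is false.
  s3 (successors {s3, s4, s5}): φ is false.
  s4 (successors {s0, s1, s3, s4, s5}): φ is false.
  s5 (successors {s1, s2, s5}): φ is false.
  s6 (successors {s1, s5, s6}): φ is false.
Detail at s0 (counterexample):
  At s0: \Diamond \Diamond \neg r is true, so \neg \Diamond \Diamond \neg r is false.
    At s0: \Diamond \Diamond \neg r requires \Diamond \neg r at some successor in {s0, s4, s5}.
      \Diamond \neg r holds at s0, so \Diamond \Diamond \neg r is true at s0.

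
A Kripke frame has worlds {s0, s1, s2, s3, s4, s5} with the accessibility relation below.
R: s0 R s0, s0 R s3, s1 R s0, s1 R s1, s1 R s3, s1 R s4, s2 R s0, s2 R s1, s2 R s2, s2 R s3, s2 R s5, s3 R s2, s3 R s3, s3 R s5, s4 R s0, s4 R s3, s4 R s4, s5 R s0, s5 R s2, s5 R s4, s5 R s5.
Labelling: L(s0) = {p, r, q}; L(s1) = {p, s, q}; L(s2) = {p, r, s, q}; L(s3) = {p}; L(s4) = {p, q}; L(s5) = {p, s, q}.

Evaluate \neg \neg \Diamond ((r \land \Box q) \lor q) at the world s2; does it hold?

Yes

At s2: \neg \Diamond ((r \land \Box q) \lor q) is false, so \neg \neg \Diamond ((r \land \Box q) \lor q) is true.
  At s2: \Diamond ((r \land \Box q) \lor q) is true, so \neg \Diamond ((r \land \Box q) \lor q) is false.
    At s2: \Diamond ((r \land \Box q) \lor q) requires (r \land \Box q) \lor q at some successor in {s0, s1, s2, s3, s5}.
      (r \land \Box q) \lor q holds at s0, so \Diamond ((r \land \Box q) \lor q) is true at s2.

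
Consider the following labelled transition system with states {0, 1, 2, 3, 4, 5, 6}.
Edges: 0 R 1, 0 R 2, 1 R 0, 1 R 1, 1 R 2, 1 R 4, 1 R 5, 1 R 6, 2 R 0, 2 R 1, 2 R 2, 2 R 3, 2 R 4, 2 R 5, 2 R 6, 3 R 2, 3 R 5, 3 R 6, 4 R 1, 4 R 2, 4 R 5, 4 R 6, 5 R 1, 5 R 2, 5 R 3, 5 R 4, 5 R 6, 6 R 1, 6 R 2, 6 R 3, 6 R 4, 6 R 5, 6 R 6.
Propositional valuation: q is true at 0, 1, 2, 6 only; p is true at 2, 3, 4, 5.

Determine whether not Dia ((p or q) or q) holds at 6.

No

At 6: Dia ((p or q) or q) is true, so not Dia ((p or q) or q) is false.
  At 6: Dia ((p or q) or q) requires (p or q) or q at some successor in {1, 2, 3, 4, 5, 6}.
    (p or q) or q holds at 1, so Dia ((p or q) or q) is true at 6.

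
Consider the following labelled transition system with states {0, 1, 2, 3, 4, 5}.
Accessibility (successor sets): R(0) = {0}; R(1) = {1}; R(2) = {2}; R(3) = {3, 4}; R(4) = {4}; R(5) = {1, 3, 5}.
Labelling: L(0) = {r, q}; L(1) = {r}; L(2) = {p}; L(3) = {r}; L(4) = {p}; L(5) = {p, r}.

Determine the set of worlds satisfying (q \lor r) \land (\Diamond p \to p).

0, 1, 5

Recall that \Diamond ψ holds at a world iff ψ holds at some accessible world.
Let φ = (q \lor r) \land (\Diamond p \to p). Evaluate φ at each world:
  0 (successors {0}): φ is true.
  1 (successors {1}): φ is true.
  2 (successors {2}): φ is false.
  3 (successors {3, 4}): φ is false.
  4 (successors {4}): φ is false.
  5 (successors {1, 3, 5}): φ is true.
For instance, at 0:
  At 0: q \lor r is true, \Diamond p \to p is true, so (q \lor r) \land (\Diamond p \to p) is true.
    At 0: \Diamond p is false, p is false, so \Diamond p \to p is true.
      At 0: \Diamond p requires p at some successor in {0}.
        At 0: p is false.
      So \Diamond p is false at 0.
Satisfying worlds: {0, 1, 5}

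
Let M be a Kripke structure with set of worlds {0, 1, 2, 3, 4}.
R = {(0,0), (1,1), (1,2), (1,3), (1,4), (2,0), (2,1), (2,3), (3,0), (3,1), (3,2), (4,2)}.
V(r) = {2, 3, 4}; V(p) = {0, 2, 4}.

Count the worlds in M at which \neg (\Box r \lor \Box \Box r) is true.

4

Let φ = \neg (\Box r \lor \Box \Box r). Evaluate φ at each world:
  0 (successors {0}): φ is true.
  1 (successors {1, 2, 3, 4}): φ is true.
  2 (successors {0, 1, 3}): φ is true.
  3 (successors {0, 1, 2}): φ is true.
  4 (successors {2}): φ is false.
For instance, at 4:
  At 4: \Box r \lor \Box \Box r is true, so \neg (\Box r \lor \Box \Box r) is false.
    At 4: \Box r is true, \Box \Box r is false, so \Box r \lor \Box \Box r is true.
      At 4: \Box r requires r at every successor {2}.
        At 2: r is true.
      So \Box r is true at 4.
      At 4: \Box \Box r requires \Box r at every successor {2}.
        \Box r fails at 2, so \Box \Box r is false at 4.
Satisfying worlds: {0, 1, 2, 3}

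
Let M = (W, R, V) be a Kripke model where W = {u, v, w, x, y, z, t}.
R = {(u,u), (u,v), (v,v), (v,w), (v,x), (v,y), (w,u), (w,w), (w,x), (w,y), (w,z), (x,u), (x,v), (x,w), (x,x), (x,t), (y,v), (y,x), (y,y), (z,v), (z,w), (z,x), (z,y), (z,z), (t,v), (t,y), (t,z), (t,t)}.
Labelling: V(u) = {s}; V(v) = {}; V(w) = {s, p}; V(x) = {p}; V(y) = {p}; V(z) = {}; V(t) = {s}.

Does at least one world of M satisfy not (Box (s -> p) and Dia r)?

Recall that Box ψ holds at a world iff ψ holds at every accessible world, and Dia ψ holds iff ψ holds at some accessible world.
Let φ = not (Box (s -> p) and Dia r). Evaluate φ at each world:
  u (successors {u, v}): φ is true.
  v (successors {v, w, x, y}): φ is true.
  w (successors {u, w, x, y, z}): φ is true.
  x (successors {u, v, w, x, t}): φ is true.
  y (successors {v, x, y}): φ is true.
  z (successors {v, w, x, y, z}): φ is true.
  t (successors {v, y, z, t}): φ is true.
Detail at u (witness):
  At u: Box (s -> p) and Dia r is false, so not (Box (s -> p) and Dia r) is true.
    At u: Box (s -> p) is false, Dia r is false, so Box (s -> p) and Dia r is false.
      At u: Box (s -> p) requires s -> p at every successor {u, v}.
        s -> p fails at u, so Box (s -> p) is false at u.
      At u: Dia r requires r at some successor in {u, v}.
        At u: r is false.
        At v: r is false.
      So Dia r is false at u.

Yes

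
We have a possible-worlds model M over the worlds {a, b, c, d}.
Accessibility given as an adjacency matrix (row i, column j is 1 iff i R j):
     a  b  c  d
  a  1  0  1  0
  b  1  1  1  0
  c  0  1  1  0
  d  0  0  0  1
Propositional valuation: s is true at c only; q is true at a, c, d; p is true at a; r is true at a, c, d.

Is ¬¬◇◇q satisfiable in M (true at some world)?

Recall that ◇ψ holds at a world iff ψ holds at some accessible world.
Let φ = ¬¬◇◇q. Evaluate φ at each world:
  a (successors {a, c}): φ is true.
  b (successors {a, b, c}): φ is true.
  c (successors {b, c}): φ is true.
  d (successors {d}): φ is true.
Detail at a (witness):
  At a: ¬◇◇q is false, so ¬¬◇◇q is true.
    At a: ◇◇q is true, so ¬◇◇q is false.
      At a: ◇◇q requires ◇q at some successor in {a, c}.
        ◇q holds at a, so ◇◇q is true at a.

Yes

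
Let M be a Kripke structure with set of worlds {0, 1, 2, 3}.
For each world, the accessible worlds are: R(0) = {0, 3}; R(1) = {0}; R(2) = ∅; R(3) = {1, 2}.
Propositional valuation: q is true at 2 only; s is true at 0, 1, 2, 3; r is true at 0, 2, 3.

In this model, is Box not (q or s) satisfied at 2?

Yes

Recall that Box ψ holds at a world iff ψ holds at every accessible world, and Dia ψ holds iff ψ holds at some accessible world.
At 2: no accessible worlds, so Box not (q or s) holds vacuously.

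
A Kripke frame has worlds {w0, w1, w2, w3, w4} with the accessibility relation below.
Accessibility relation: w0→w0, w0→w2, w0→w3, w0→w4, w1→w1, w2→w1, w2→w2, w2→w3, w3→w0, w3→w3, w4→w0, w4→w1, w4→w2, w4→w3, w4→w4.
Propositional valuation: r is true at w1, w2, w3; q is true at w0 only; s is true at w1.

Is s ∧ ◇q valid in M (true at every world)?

No

Let φ = s ∧ ◇q. Evaluate φ at each world:
  w0 (successors {w0, w2, w3, w4}): φ is false.
  w1 (successors {w1}): φ is false.
  w2 (successors {w1, w2, w3}): φ is false.
  w3 (successors {w0, w3}): φ is false.
  w4 (successors {w0, w1, w2, w3, w4}): φ is false.
Detail at w0 (counterexample):
  At w0: s is false, ◇q is true, so s ∧ ◇q is false.
    At w0: ◇q requires q at some successor in {w0, w2, w3, w4}.
      q holds at w0, so ◇q is true at w0.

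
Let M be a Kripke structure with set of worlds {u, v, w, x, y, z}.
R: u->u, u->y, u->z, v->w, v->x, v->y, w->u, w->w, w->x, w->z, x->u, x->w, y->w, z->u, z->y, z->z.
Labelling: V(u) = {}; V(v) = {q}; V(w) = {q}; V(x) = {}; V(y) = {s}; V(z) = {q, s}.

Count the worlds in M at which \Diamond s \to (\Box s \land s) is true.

Let φ = \Diamond s \to (\Box s \land s). Evaluate φ at each world:
  u (successors {u, y, z}): φ is false.
  v (successors {w, x, y}): φ is false.
  w (successors {u, w, x, z}): φ is false.
  x (successors {u, w}): φ is true.
  y (successors {w}): φ is true.
  z (successors {u, y, z}): φ is false.
For instance, at y:
  At y: \Diamond s is false, \Box s \land s is false, so \Diamond s \to (\Box s \land s) is true.
    At y: \Diamond s requires s at some successor in {w}.
      At w: s is false.
    So \Diamond s is false at y.
    At y: \Box s is false, s is true, so \Box s \land s is false.
      At y: \Box s requires s at every successor {w}.
        s fails at w, so \Box s is false at y.
Satisfying worlds: {x, y}

2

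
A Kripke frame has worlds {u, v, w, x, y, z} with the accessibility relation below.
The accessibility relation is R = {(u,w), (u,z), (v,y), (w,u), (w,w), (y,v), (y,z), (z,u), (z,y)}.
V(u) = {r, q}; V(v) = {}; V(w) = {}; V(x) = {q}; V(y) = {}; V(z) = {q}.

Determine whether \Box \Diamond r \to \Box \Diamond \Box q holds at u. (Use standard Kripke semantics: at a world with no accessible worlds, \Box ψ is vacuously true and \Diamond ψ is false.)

No

At u: \Box \Diamond r is true, \Box \Diamond \Box q is false, so \Box \Diamond r \to \Box \Diamond \Box q is false.
  At u: \Box \Diamond r requires \Diamond r at every successor {w, z}.
      At w: \Diamond r requires r at some successor in {u, w}.
        r holds at u, so \Diamond r is true at w.
      At z: \Diamond r requires r at some successor in {u, y}.
        r holds at u, so \Diamond r is true at z.
  So \Box \Diamond r is true at u.
  At u: \Box \Diamond \Box q requires \Diamond \Box q at every successor {w, z}.
    \Diamond \Box q fails at w, so \Box \Diamond \Box q is false at u.
      At w: \Diamond \Box q requires \Box q at some successor in {u, w}.
        At u: \Box q is false.
        At w: \Box q is false.
      So \Diamond \Box q is false at w.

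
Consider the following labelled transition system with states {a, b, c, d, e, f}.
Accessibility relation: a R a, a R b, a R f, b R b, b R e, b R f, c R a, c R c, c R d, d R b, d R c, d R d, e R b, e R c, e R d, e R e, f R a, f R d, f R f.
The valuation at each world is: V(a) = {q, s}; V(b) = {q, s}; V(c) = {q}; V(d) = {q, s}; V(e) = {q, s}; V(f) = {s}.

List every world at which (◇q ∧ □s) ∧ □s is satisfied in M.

Let φ = (◇q ∧ □s) ∧ □s. Evaluate φ at each world:
  a (successors {a, b, f}): φ is true.
  b (successors {b, e, f}): φ is true.
  c (successors {a, c, d}): φ is false.
  d (successors {b, c, d}): φ is false.
  e (successors {b, c, d, e}): φ is false.
  f (successors {a, d, f}): φ is true.
For instance, at b:
  At b: ◇q ∧ □s is true, □s is true, so (◇q ∧ □s) ∧ □s is true.
    At b: ◇q is true, □s is true, so ◇q ∧ □s is true.
      At b: ◇q requires q at some successor in {b, e, f}.
        q holds at b, so ◇q is true at b.
      At b: □s requires s at every successor {b, e, f}.
        At b: s is true.
        At e: s is true.
        At f: s is true.
      So □s is true at b.
    At b: □s requires s at every successor {b, e, f}.
      At b: s is true.
      At e: s is true.
      At f: s is true.
    So □s is true at b.
Satisfying worlds: {a, b, f}

a, b, f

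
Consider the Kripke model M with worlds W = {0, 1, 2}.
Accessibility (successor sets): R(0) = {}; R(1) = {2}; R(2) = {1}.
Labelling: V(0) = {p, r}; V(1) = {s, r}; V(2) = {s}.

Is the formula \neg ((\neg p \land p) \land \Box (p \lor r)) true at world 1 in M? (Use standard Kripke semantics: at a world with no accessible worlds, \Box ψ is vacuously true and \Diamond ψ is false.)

Yes

At 1: (\neg p \land p) \land \Box (p \lor r) is false, so \neg ((\neg p \land p) \land \Box (p \lor r)) is true.
  At 1: \neg p \land p is false, \Box (p \lor r) is false, so (\neg p \land p) \land \Box (p \lor r) is false.
    At 1: \Box (p \lor r) requires p \lor r at every successor {2}.
      p \lor r fails at 2, so \Box (p \lor r) is false at 1.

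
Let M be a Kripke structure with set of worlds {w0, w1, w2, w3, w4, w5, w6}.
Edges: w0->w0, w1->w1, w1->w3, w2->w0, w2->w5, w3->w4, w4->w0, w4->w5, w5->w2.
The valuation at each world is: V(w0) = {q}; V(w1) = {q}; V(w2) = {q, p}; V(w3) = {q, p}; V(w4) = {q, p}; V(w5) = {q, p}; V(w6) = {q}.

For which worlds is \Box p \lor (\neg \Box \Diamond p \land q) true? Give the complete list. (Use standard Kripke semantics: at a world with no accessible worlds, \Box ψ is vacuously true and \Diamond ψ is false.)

Let φ = \Box p \lor (\neg \Box \Diamond p \land q). Evaluate φ at each world:
  w0 (successors {w0}): φ is true.
  w1 (successors {w1, w3}): φ is false.
  w2 (successors {w0, w5}): φ is true.
  w3 (successors {w4}): φ is true.
  w4 (successors {w0, w5}): φ is true.
  w5 (successors {w2}): φ is true.
  w6 (successors ∅): φ is true.
For instance, at w5:
  At w5: \Box p is true, \neg \Box \Diamond p \land q is false, so \Box p \lor (\neg \Box \Diamond p \land q) is true.
    At w5: \Box p requires p at every successor {w2}.
      At w2: p is true.
    So \Box p is true at w5.
    At w5: \neg \Box \Diamond p is false, q is true, so \neg \Box \Diamond p \land q is false.
      At w5: \Box \Diamond p is true, so \neg \Box \Diamond p is false.
Satisfying worlds: {w0, w2, w3, w4, w5, w6}

w0, w2, w3, w4, w5, w6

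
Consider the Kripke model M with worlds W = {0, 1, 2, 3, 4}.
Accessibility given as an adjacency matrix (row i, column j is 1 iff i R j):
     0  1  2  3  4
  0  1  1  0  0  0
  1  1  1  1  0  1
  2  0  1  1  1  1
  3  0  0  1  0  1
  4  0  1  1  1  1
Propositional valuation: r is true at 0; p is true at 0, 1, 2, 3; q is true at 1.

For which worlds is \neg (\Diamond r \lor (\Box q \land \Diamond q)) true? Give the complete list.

Let φ = \neg (\Diamond r \lor (\Box q \land \Diamond q)). Evaluate φ at each world:
  0 (successors {0, 1}): φ is false.
  1 (successors {0, 1, 2, 4}): φ is false.
  2 (successors {1, 2, 3, 4}): φ is true.
  3 (successors {2, 4}): φ is true.
  4 (successors {1, 2, 3, 4}): φ is true.
For instance, at 3:
  At 3: \Diamond r \lor (\Box q \land \Diamond q) is false, so \neg (\Diamond r \lor (\Box q \land \Diamond q)) is true.
    At 3: \Diamond r is false, \Box q \land \Diamond q is false, so \Diamond r \lor (\Box q \land \Diamond q) is false.
      At 3: \Diamond r requires r at some successor in {2, 4}.
        At 2: r is false.
        At 4: r is false.
      So \Diamond r is false at 3.
      At 3: \Box q is false, \Diamond q is false, so \Box q \land \Diamond q is false.
Satisfying worlds: {2, 3, 4}

2, 3, 4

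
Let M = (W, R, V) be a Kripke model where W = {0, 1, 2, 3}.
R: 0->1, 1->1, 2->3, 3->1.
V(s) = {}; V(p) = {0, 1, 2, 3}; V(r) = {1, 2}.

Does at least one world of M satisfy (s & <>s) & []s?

No

Let φ = (s & <>s) & []s. Evaluate φ at each world:
  0 (successors {1}): φ is false.
  1 (successors {1}): φ is false.
  2 (successors {3}): φ is false.
  3 (successors {1}): φ is false.
For instance, at 1:
  At 1: s & <>s is false, []s is false, so (s & <>s) & []s is false.
    At 1: s is false, <>s is false, so s & <>s is false.
      At 1: <>s requires s at some successor in {1}.
        At 1: s is false.
      So <>s is false at 1.
    At 1: []s requires s at every successor {1}.
      s fails at 1, so []s is false at 1.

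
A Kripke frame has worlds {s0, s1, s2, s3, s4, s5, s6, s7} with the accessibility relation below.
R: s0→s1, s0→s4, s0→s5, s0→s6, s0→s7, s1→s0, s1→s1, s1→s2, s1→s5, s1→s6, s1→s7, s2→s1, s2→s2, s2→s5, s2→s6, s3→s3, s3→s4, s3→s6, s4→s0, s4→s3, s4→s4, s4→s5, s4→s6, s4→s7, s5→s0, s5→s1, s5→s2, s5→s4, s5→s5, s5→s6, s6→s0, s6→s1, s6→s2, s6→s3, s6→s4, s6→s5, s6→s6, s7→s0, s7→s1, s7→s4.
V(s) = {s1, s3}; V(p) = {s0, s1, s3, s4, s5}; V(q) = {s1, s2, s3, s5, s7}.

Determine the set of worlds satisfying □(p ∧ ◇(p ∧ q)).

s7

Let φ = □(p ∧ ◇(p ∧ q)). Evaluate φ at each world:
  s0 (successors {s1, s4, s5, s6, s7}): φ is false.
  s1 (successors {s0, s1, s2, s5, s6, s7}): φ is false.
  s2 (successors {s1, s2, s5, s6}): φ is false.
  s3 (successors {s3, s4, s6}): φ is false.
  s4 (successors {s0, s3, s4, s5, s6, s7}): φ is false.
  s5 (successors {s0, s1, s2, s4, s5, s6}): φ is false.
  s6 (successors {s0, s1, s2, s3, s4, s5, s6}): φ is false.
  s7 (successors {s0, s1, s4}): φ is true.
For instance, at s5:
  At s5: □(p ∧ ◇(p ∧ q)) requires p ∧ ◇(p ∧ q) at every successor {s0, s1, s2, s4, s5, s6}.
    p ∧ ◇(p ∧ q) fails at s2, so □(p ∧ ◇(p ∧ q)) is false at s5.
      At s2: p is false, ◇(p ∧ q) is true, so p ∧ ◇(p ∧ q) is false.
Satisfying worlds: {s7}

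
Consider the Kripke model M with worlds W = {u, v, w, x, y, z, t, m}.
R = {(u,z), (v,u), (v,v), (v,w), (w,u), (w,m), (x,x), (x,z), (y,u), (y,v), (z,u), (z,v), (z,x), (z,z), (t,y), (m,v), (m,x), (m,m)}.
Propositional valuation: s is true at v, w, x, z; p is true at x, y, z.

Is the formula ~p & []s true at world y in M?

No

At y: ~p is false, []s is false, so ~p & []s is false.
  At y: []s requires s at every successor {u, v}.
    s fails at u, so []s is false at y.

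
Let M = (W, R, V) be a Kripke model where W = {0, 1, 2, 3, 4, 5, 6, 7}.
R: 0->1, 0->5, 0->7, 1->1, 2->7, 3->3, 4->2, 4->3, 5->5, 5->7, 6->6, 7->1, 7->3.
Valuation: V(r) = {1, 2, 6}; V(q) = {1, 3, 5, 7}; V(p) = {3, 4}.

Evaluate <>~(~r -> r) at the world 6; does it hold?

At 6: <>~(~r -> r) requires ~(~r -> r) at some successor in {6}.
  At 6: ~(~r -> r) is false.
So <>~(~r -> r) is false at 6.

No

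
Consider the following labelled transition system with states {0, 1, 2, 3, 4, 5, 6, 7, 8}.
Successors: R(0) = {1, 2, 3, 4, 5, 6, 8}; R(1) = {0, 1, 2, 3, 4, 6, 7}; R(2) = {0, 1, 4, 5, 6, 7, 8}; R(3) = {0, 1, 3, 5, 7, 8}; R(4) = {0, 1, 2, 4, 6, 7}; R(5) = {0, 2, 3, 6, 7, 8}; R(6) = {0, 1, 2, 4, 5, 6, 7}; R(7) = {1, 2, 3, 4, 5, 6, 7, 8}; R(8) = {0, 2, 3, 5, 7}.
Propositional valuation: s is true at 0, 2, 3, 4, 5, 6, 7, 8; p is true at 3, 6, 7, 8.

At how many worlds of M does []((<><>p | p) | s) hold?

9

Let φ = []((<><>p | p) | s). Evaluate φ at each world:
  0 (successors {1, 2, 3, 4, 5, 6, 8}): φ is true.
  1 (successors {0, 1, 2, 3, 4, 6, 7}): φ is true.
  2 (successors {0, 1, 4, 5, 6, 7, 8}): φ is true.
  3 (successors {0, 1, 3, 5, 7, 8}): φ is true.
  4 (successors {0, 1, 2, 4, 6, 7}): φ is true.
  5 (successors {0, 2, 3, 6, 7, 8}): φ is true.
  6 (successors {0, 1, 2, 4, 5, 6, 7}): φ is true.
  7 (successors {1, 2, 3, 4, 5, 6, 7, 8}): φ is true.
  8 (successors {0, 2, 3, 5, 7}): φ is true.
For instance, at 1:
  At 1: []((<><>p | p) | s) requires (<><>p | p) | s at every successor {0, 1, 2, 3, 4, 6, 7}.
    At 0: (<><>p | p) | s is true.
    At 1: (<><>p | p) | s is true.
    At 2: (<><>p | p) | s is true.
    At 3: (<><>p | p) | s is true.
    At 4: (<><>p | p) | s is true.
    At 6: (<><>p | p) | s is true.
    At 7: (<><>p | p) | s is true.
  So []((<><>p | p) | s) is true at 1.
Satisfying worlds: {0, 1, 2, 3, 4, 5, 6, 7, 8}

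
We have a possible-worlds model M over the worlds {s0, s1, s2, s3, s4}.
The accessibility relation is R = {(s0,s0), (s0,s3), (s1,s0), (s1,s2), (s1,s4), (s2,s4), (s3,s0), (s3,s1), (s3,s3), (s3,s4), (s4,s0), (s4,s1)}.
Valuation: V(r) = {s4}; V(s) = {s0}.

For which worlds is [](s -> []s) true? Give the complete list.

s2

Let φ = [](s -> []s). Evaluate φ at each world:
  s0 (successors {s0, s3}): φ is false.
  s1 (successors {s0, s2, s4}): φ is false.
  s2 (successors {s4}): φ is true.
  s3 (successors {s0, s1, s3, s4}): φ is false.
  s4 (successors {s0, s1}): φ is false.
For instance, at s0:
  At s0: [](s -> []s) requires s -> []s at every successor {s0, s3}.
    s -> []s fails at s0, so [](s -> []s) is false at s0.
      At s0: s is true, []s is false, so s -> []s is false.
Satisfying worlds: {s2}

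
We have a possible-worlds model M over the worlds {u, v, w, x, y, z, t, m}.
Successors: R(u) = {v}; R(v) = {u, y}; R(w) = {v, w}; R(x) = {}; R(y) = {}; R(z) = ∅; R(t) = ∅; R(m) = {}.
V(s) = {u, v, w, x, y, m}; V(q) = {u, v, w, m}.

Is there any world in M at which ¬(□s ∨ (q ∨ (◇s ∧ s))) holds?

No

Let φ = ¬(□s ∨ (q ∨ (◇s ∧ s))). Evaluate φ at each world:
  u (successors {v}): φ is false.
  v (successors {u, y}): φ is false.
  w (successors {v, w}): φ is false.
  x (successors ∅): φ is false.
  y (successors ∅): φ is false.
  z (successors ∅): φ is false.
  t (successors ∅): φ is false.
  m (successors ∅): φ is false.
For instance, at w:
  At w: □s ∨ (q ∨ (◇s ∧ s)) is true, so ¬(□s ∨ (q ∨ (◇s ∧ s))) is false.
    At w: □s is true, q ∨ (◇s ∧ s) is true, so □s ∨ (q ∨ (◇s ∧ s)) is true.
      At w: □s requires s at every successor {v, w}.
        At v: s is true.
        At w: s is true.
      So □s is true at w.
      At w: q is true, ◇s ∧ s is true, so q ∨ (◇s ∧ s) is true.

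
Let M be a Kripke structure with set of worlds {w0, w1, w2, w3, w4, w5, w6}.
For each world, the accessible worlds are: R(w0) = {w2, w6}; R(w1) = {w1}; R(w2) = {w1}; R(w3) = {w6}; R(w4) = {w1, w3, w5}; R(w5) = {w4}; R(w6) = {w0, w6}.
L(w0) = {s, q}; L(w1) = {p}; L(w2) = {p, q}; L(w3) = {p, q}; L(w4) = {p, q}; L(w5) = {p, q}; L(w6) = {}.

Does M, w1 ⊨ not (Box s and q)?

At w1: Box s and q is false, so not (Box s and q) is true.
  At w1: Box s is false, q is false, so Box s and q is false.
    At w1: Box s requires s at every successor {w1}.
      s fails at w1, so Box s is false at w1.

Yes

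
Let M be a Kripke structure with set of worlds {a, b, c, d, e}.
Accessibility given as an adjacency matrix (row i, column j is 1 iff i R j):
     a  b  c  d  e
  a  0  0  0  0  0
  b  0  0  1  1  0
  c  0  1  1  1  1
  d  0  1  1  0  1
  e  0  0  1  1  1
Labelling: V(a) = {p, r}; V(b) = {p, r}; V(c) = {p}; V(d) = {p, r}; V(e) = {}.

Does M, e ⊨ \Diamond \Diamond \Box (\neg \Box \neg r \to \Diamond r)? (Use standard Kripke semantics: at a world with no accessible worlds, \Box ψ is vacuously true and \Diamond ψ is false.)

Yes

At e: \Diamond \Diamond \Box (\neg \Box \neg r \to \Diamond r) requires \Diamond \Box (\neg \Box \neg r \to \Diamond r) at some successor in {c, d, e}.
  \Diamond \Box (\neg \Box \neg r \to \Diamond r) holds at c, so \Diamond \Diamond \Box (\neg \Box \neg r \to \Diamond r) is true at e.
    At c: \Diamond \Box (\neg \Box \neg r \to \Diamond r) requires \Box (\neg \Box \neg r \to \Diamond r) at some successor in {b, c, d, e}.
      \Box (\neg \Box \neg r \to \Diamond r) holds at b, so \Diamond \Box (\neg \Box \neg r \to \Diamond r) is true at c.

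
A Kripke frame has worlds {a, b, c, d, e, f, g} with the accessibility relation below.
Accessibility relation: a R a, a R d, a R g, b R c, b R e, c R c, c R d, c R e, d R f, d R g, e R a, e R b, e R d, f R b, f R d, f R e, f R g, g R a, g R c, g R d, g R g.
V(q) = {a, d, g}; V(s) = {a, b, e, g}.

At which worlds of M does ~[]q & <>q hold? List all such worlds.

Let φ = ~[]q & <>q. Evaluate φ at each world:
  a (successors {a, d, g}): φ is false.
  b (successors {c, e}): φ is false.
  c (successors {c, d, e}): φ is true.
  d (successors {f, g}): φ is true.
  e (successors {a, b, d}): φ is true.
  f (successors {b, d, e, g}): φ is true.
  g (successors {a, c, d, g}): φ is true.
For instance, at a:
  At a: ~[]q is false, <>q is true, so ~[]q & <>q is false.
    At a: []q is true, so ~[]q is false.
      At a: []q requires q at every successor {a, d, g}.
        At a: q is true.
        At d: q is true.
        At g: q is true.
      So []q is true at a.
    At a: <>q requires q at some successor in {a, d, g}.
      q holds at a, so <>q is true at a.
Satisfying worlds: {c, d, e, f, g}

c, d, e, f, g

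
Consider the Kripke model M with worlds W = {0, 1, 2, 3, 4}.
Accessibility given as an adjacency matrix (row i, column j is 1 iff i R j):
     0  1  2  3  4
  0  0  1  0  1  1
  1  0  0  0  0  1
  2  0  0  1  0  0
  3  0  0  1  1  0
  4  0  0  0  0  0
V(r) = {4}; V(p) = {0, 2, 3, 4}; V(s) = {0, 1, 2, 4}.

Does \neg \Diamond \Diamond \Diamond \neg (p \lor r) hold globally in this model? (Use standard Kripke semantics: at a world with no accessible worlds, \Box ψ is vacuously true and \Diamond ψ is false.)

Yes

Let φ = \neg \Diamond \Diamond \Diamond \neg (p \lor r). Evaluate φ at each world:
  0 (successors {1, 3, 4}): φ is true.
  1 (successors {4}): φ is true.
  2 (successors {2}): φ is true.
  3 (successors {2, 3}): φ is true.
  4 (successors ∅): φ is true.
For instance, at 3:
  At 3: \Diamond \Diamond \Diamond \neg (p \lor r) is false, so \neg \Diamond \Diamond \Diamond \neg (p \lor r) is true.
    At 3: \Diamond \Diamond \Diamond \neg (p \lor r) requires \Diamond \Diamond \neg (p \lor r) at some successor in {2, 3}.
      At 2: \Diamond \Diamond \neg (p \lor r) is false.
      At 3: \Diamond \Diamond \neg (p \lor r) is false.
    So \Diamond \Diamond \Diamond \neg (p \lor r) is false at 3.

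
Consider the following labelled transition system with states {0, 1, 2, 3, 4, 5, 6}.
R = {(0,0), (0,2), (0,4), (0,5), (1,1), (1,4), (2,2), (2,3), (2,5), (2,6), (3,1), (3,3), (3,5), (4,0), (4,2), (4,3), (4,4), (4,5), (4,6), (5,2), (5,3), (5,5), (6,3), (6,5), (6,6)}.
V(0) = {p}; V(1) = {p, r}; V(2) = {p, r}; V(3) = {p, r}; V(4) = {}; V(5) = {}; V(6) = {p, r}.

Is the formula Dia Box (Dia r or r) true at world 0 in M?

Yes

At 0: Dia Box (Dia r or r) requires Box (Dia r or r) at some successor in {0, 2, 4, 5}.
  Box (Dia r or r) holds at 0, so Dia Box (Dia r or r) is true at 0.
    At 0: Box (Dia r or r) requires Dia r or r at every successor {0, 2, 4, 5}.
      At 0: Dia r or r is true.
      At 2: Dia r or r is true.
      At 4: Dia r or r is true.
      At 5: Dia r or r is true.
    So Box (Dia r or r) is true at 0.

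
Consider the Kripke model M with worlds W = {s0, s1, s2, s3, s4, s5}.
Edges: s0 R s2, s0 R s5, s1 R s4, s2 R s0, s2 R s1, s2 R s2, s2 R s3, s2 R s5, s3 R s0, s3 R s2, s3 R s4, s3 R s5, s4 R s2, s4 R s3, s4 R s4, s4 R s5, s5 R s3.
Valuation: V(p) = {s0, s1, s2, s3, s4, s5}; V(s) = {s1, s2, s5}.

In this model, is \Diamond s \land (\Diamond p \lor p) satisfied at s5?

At s5: \Diamond s is false, \Diamond p \lor p is true, so \Diamond s \land (\Diamond p \lor p) is false.
  At s5: \Diamond s requires s at some successor in {s3}.
    At s3: s is false.
  So \Diamond s is false at s5.
  At s5: \Diamond p is true, p is true, so \Diamond p \lor p is true.
    At s5: \Diamond p requires p at some successor in {s3}.
      p holds at s3, so \Diamond p is true at s5.

No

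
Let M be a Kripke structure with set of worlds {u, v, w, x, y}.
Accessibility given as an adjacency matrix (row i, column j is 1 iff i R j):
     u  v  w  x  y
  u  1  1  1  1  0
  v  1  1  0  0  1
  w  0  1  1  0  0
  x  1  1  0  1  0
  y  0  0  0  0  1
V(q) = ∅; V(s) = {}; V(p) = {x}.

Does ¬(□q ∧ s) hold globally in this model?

Yes

Let φ = ¬(□q ∧ s). Evaluate φ at each world:
  u (successors {u, v, w, x}): φ is true.
  v (successors {u, v, y}): φ is true.
  w (successors {v, w}): φ is true.
  x (successors {u, v, x}): φ is true.
  y (successors {y}): φ is true.
For instance, at u:
  At u: □q ∧ s is false, so ¬(□q ∧ s) is true.
    At u: □q is false, s is false, so □q ∧ s is false.
      At u: □q requires q at every successor {u, v, w, x}.
        q fails at u, so □q is false at u.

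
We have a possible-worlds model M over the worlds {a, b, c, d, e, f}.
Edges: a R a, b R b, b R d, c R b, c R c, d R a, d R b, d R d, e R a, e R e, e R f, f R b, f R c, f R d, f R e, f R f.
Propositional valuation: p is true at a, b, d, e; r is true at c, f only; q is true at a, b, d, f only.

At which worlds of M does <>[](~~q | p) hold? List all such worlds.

a, b, c, d, e, f

Let φ = <>[](~~q | p). Evaluate φ at each world:
  a (successors {a}): φ is true.
  b (successors {b, d}): φ is true.
  c (successors {b, c}): φ is true.
  d (successors {a, b, d}): φ is true.
  e (successors {a, e, f}): φ is true.
  f (successors {b, c, d, e, f}): φ is true.
For instance, at f:
  At f: <>[](~~q | p) requires [](~~q | p) at some successor in {b, c, d, e, f}.
    [](~~q | p) holds at b, so <>[](~~q | p) is true at f.
      At b: [](~~q | p) requires ~~q | p at every successor {b, d}.
        At b: ~~q | p is true.
        At d: ~~q | p is true.
      So [](~~q | p) is true at b.
Satisfying worlds: {a, b, c, d, e, f}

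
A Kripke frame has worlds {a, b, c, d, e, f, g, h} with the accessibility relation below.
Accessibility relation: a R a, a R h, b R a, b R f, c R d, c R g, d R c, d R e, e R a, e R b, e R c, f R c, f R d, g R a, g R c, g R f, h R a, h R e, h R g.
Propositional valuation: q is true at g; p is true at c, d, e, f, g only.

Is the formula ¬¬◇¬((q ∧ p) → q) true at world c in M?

No

At c: ¬◇¬((q ∧ p) → q) is true, so ¬¬◇¬((q ∧ p) → q) is false.
  At c: ◇¬((q ∧ p) → q) is false, so ¬◇¬((q ∧ p) → q) is true.
    At c: ◇¬((q ∧ p) → q) requires ¬((q ∧ p) → q) at some successor in {d, g}.
      At d: ¬((q ∧ p) → q) is false.
      At g: ¬((q ∧ p) → q) is false.
    So ◇¬((q ∧ p) → q) is false at c.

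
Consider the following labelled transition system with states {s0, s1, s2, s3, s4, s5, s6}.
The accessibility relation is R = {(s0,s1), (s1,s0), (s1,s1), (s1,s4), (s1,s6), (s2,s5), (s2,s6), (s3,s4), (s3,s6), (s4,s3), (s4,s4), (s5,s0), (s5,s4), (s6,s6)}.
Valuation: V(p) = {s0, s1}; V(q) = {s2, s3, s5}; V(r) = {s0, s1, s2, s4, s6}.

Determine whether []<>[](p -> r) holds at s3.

Yes

At s3: []<>[](p -> r) requires <>[](p -> r) at every successor {s4, s6}.
    At s4: <>[](p -> r) requires [](p -> r) at some successor in {s3, s4}.
      [](p -> r) holds at s3, so <>[](p -> r) is true at s4.
    At s6: <>[](p -> r) requires [](p -> r) at some successor in {s6}.
      [](p -> r) holds at s6, so <>[](p -> r) is true at s6.
So []<>[](p -> r) is true at s3.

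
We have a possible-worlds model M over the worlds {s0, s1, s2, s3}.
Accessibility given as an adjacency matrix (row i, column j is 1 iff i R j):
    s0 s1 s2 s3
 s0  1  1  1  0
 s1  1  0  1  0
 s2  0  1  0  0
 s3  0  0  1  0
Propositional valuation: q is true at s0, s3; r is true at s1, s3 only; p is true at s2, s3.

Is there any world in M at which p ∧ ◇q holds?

No

Recall that ◇ψ holds at a world iff ψ holds at some accessible world.
Let φ = p ∧ ◇q. Evaluate φ at each world:
  s0 (successors {s0, s1, s2}): φ is false.
  s1 (successors {s0, s2}): φ is false.
  s2 (successors {s1}): φ is false.
  s3 (successors {s2}): φ is false.
For instance, at s0:
  At s0: p is false, ◇q is true, so p ∧ ◇q is false.
    At s0: ◇q requires q at some successor in {s0, s1, s2}.
      q holds at s0, so ◇q is true at s0.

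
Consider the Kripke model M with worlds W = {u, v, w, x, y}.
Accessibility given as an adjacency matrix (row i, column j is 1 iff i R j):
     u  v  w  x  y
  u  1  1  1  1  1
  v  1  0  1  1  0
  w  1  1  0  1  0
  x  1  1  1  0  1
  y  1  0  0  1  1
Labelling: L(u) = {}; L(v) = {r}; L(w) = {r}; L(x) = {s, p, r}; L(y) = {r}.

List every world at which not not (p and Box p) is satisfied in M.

none

Let φ = not not (p and Box p). Evaluate φ at each world:
  u (successors {u, v, w, x, y}): φ is false.
  v (successors {u, w, x}): φ is false.
  w (successors {u, v, x}): φ is false.
  x (successors {u, v, w, y}): φ is false.
  y (successors {u, x, y}): φ is false.
For instance, at w:
  At w: not (p and Box p) is true, so not not (p and Box p) is false.
    At w: p and Box p is false, so not (p and Box p) is true.
      At w: p is false, Box p is false, so p and Box p is false.
Satisfying worlds: none.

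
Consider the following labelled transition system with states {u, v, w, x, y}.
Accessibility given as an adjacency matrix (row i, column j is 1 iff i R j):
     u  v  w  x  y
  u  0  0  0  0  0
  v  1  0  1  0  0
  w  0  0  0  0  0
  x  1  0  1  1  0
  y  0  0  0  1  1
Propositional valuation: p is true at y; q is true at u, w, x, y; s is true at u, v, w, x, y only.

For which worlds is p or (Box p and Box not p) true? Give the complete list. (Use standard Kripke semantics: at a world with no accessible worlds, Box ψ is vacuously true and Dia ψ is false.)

u, w, y

Let φ = p or (Box p and Box not p). Evaluate φ at each world:
  u (successors ∅): φ is true.
  v (successors {u, w}): φ is false.
  w (successors ∅): φ is true.
  x (successors {u, w, x}): φ is false.
  y (successors {x, y}): φ is true.
For instance, at v:
  At v: p is false, Box p and Box not p is false, so p or (Box p and Box not p) is false.
    At v: Box p is false, Box not p is true, so Box p and Box not p is false.
      At v: Box p requires p at every successor {u, w}.
        p fails at u, so Box p is false at v.
      At v: Box not p requires not p at every successor {u, w}.
        At u: not p is true.
        At w: not p is true.
      So Box not p is true at v.
Satisfying worlds: {u, w, y}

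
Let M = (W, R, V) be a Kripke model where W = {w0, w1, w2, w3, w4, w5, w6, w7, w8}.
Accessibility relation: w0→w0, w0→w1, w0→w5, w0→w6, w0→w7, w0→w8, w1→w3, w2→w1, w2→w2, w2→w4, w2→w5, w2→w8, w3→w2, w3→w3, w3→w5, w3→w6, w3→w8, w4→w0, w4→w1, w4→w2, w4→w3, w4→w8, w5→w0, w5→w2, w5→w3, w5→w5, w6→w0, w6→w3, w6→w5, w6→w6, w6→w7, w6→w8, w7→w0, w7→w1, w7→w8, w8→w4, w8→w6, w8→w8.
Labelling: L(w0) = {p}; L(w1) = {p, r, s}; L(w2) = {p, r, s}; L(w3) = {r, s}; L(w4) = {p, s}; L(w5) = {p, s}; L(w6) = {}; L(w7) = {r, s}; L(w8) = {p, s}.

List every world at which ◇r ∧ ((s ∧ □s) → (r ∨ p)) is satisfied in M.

Let φ = ◇r ∧ ((s ∧ □s) → (r ∨ p)). Evaluate φ at each world:
  w0 (successors {w0, w1, w5, w6, w7, w8}): φ is true.
  w1 (successors {w3}): φ is true.
  w2 (successors {w1, w2, w4, w5, w8}): φ is true.
  w3 (successors {w2, w3, w5, w6, w8}): φ is true.
  w4 (successors {w0, w1, w2, w3, w8}): φ is true.
  w5 (successors {w0, w2, w3, w5}): φ is true.
  w6 (successors {w0, w3, w5, w6, w7, w8}): φ is true.
  w7 (successors {w0, w1, w8}): φ is true.
  w8 (successors {w4, w6, w8}): φ is false.
For instance, at w5:
  At w5: ◇r is true, (s ∧ □s) → (r ∨ p) is true, so ◇r ∧ ((s ∧ □s) → (r ∨ p)) is true.
    At w5: ◇r requires r at some successor in {w0, w2, w3, w5}.
      r holds at w2, so ◇r is true at w5.
    At w5: s ∧ □s is false, r ∨ p is true, so (s ∧ □s) → (r ∨ p) is true.
      At w5: s is true, □s is false, so s ∧ □s is false.
Satisfying worlds: {w0, w1, w2, w3, w4, w5, w6, w7}

w0, w1, w2, w3, w4, w5, w6, w7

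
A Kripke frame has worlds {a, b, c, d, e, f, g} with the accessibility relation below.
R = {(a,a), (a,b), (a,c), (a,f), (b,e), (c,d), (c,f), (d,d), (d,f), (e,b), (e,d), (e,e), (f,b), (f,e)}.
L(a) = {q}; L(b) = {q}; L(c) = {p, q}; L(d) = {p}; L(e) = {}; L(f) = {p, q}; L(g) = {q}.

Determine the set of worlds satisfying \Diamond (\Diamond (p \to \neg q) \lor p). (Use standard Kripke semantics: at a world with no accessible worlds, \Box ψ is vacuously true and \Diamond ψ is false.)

a, b, c, d, e, f

Let φ = \Diamond (\Diamond (p \to \neg q) \lor p). Evaluate φ at each world:
  a (successors {a, b, c, f}): φ is true.
  b (successors {e}): φ is true.
  c (successors {d, f}): φ is true.
  d (successors {d, f}): φ is true.
  e (successors {b, d, e}): φ is true.
  f (successors {b, e}): φ is true.
  g (successors ∅): φ is false.
For instance, at a:
  At a: \Diamond (\Diamond (p \to \neg q) \lor p) requires \Diamond (p \to \neg q) \lor p at some successor in {a, b, c, f}.
    \Diamond (p \to \neg q) \lor p holds at a, so \Diamond (\Diamond (p \to \neg q) \lor p) is true at a.
      At a: \Diamond (p \to \neg q) is true, p is false, so \Diamond (p \to \neg q) \lor p is true.
Satisfying worlds: {a, b, c, d, e, f}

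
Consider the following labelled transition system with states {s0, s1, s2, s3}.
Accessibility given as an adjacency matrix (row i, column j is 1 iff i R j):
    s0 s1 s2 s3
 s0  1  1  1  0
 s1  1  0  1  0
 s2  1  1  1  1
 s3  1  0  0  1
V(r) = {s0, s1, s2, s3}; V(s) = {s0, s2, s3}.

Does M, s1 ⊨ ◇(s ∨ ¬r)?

At s1: ◇(s ∨ ¬r) requires s ∨ ¬r at some successor in {s0, s2}.
  s ∨ ¬r holds at s0, so ◇(s ∨ ¬r) is true at s1.

Yes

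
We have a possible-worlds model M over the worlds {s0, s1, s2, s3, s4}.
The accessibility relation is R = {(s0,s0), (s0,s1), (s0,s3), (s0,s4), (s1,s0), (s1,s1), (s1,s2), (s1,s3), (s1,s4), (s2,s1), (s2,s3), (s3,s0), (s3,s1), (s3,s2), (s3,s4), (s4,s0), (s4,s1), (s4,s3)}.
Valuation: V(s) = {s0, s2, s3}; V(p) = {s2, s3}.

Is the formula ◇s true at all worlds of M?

Recall that ◇ψ holds at a world iff ψ holds at some accessible world.
Let φ = ◇s. Evaluate φ at each world:
  s0 (successors {s0, s1, s3, s4}): φ is true.
  s1 (successors {s0, s1, s2, s3, s4}): φ is true.
  s2 (successors {s1, s3}): φ is true.
  s3 (successors {s0, s1, s2, s4}): φ is true.
  s4 (successors {s0, s1, s3}): φ is true.
For instance, at s4:
  At s4: ◇s requires s at some successor in {s0, s1, s3}.
    s holds at s0, so ◇s is true at s4.

Yes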